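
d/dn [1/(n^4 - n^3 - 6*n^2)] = (-4*n^2 + 3*n + 12)/(n^3*(-n^2 + n + 6)^2)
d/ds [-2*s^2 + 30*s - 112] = 30 - 4*s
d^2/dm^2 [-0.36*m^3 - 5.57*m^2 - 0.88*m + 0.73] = -2.16*m - 11.14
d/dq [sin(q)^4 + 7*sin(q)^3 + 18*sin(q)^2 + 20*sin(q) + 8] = (sin(q) + 2)^2*(4*sin(q) + 5)*cos(q)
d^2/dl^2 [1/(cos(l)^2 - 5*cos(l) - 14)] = (4*sin(l)^4 - 83*sin(l)^2 - 205*cos(l)/4 - 15*cos(3*l)/4 + 1)/(sin(l)^2 + 5*cos(l) + 13)^3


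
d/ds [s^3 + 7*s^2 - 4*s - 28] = 3*s^2 + 14*s - 4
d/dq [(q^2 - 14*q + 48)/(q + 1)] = (q^2 + 2*q - 62)/(q^2 + 2*q + 1)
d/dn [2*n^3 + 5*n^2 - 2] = 2*n*(3*n + 5)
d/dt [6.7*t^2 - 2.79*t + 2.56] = 13.4*t - 2.79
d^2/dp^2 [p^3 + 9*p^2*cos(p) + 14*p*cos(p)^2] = -9*p^2*cos(p) - 36*p*sin(p) - 28*p*cos(2*p) + 6*p - 28*sin(2*p) + 18*cos(p)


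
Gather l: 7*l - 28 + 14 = 7*l - 14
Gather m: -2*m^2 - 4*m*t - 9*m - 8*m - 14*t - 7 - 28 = -2*m^2 + m*(-4*t - 17) - 14*t - 35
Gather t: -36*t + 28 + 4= 32 - 36*t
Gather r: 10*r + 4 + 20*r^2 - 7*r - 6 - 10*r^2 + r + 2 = 10*r^2 + 4*r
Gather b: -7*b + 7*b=0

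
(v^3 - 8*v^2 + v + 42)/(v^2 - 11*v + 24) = (v^2 - 5*v - 14)/(v - 8)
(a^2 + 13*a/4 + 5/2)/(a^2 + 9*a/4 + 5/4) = (a + 2)/(a + 1)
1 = 1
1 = 1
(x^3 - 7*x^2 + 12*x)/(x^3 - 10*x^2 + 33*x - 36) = x/(x - 3)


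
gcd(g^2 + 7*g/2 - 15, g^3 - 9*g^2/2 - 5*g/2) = 1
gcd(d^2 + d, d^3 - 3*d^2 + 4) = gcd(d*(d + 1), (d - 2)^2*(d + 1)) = d + 1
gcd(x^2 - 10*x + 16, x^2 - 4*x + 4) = x - 2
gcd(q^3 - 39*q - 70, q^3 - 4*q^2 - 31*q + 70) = q^2 - 2*q - 35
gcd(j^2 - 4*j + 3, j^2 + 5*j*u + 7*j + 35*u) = 1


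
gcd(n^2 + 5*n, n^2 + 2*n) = n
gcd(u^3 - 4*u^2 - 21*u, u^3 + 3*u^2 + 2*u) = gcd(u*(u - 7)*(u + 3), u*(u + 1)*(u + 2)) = u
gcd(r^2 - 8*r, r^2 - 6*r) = r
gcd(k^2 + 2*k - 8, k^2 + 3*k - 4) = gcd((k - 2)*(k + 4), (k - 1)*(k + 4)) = k + 4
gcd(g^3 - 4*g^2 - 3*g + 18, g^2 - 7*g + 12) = g - 3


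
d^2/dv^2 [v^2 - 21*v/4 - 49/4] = 2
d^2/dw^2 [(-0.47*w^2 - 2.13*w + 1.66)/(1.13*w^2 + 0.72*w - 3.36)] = (-4.67481*w^3 + 2.010948*w^2 - 40.419648*w - 6.591552)/(1.442897*w^6 + 2.758104*w^5 - 11.113776*w^4 - 16.028928*w^3 + 33.046272*w^2 + 24.385536*w - 37.933056)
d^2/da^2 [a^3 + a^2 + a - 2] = 6*a + 2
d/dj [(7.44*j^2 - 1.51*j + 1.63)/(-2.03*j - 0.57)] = (-15.1032*j^2 - 8.4816*j + 4.1696)/(4.1209*j^2 + 2.3142*j + 0.3249)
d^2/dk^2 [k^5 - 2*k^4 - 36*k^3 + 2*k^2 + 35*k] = 20*k^3 - 24*k^2 - 216*k + 4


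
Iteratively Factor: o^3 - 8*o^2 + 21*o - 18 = (o - 2)*(o^2 - 6*o + 9) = (o - 3)*(o - 2)*(o - 3)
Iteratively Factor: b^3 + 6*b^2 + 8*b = (b + 2)*(b^2 + 4*b) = b*(b + 2)*(b + 4)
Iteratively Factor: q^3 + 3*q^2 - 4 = (q - 1)*(q^2 + 4*q + 4) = (q - 1)*(q + 2)*(q + 2)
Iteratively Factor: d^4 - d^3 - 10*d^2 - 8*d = (d + 2)*(d^3 - 3*d^2 - 4*d) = d*(d + 2)*(d^2 - 3*d - 4) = d*(d - 4)*(d + 2)*(d + 1)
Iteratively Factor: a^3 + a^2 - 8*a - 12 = (a - 3)*(a^2 + 4*a + 4) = (a - 3)*(a + 2)*(a + 2)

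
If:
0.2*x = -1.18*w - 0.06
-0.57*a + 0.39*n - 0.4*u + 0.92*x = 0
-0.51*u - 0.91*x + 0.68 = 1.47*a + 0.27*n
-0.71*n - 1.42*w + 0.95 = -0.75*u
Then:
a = 1.75151448414711*x + 0.955662500976567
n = -4.41161699621029*x - 0.0394866782024551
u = -4.49723471121466*x - 1.400318575139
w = -0.169491525423729*x - 0.0508474576271186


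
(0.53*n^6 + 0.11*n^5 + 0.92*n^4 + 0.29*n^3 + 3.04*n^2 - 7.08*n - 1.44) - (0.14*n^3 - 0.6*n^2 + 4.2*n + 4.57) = 0.53*n^6 + 0.11*n^5 + 0.92*n^4 + 0.15*n^3 + 3.64*n^2 - 11.28*n - 6.01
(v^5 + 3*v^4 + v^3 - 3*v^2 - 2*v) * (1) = v^5 + 3*v^4 + v^3 - 3*v^2 - 2*v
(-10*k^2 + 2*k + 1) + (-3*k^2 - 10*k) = -13*k^2 - 8*k + 1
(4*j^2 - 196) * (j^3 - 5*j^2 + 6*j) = 4*j^5 - 20*j^4 - 172*j^3 + 980*j^2 - 1176*j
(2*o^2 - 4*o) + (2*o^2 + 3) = 4*o^2 - 4*o + 3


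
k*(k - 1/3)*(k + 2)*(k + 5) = k^4 + 20*k^3/3 + 23*k^2/3 - 10*k/3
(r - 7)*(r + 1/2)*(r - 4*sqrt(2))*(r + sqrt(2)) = r^4 - 13*r^3/2 - 3*sqrt(2)*r^3 - 23*r^2/2 + 39*sqrt(2)*r^2/2 + 21*sqrt(2)*r/2 + 52*r + 28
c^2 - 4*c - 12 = (c - 6)*(c + 2)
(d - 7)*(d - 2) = d^2 - 9*d + 14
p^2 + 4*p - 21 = (p - 3)*(p + 7)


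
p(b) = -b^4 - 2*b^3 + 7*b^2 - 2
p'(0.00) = 0.00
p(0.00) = -2.00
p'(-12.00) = 5880.00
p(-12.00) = -16274.00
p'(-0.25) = -3.81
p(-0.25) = -1.54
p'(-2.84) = 3.47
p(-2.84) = 35.22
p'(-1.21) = -18.64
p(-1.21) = 9.65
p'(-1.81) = -21.28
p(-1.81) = 22.06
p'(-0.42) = -6.64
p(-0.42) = -0.65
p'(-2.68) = -3.62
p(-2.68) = 35.19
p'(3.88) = -269.65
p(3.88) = -240.08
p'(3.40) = -178.98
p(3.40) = -133.32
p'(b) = -4*b^3 - 6*b^2 + 14*b = 2*b*(-2*b^2 - 3*b + 7)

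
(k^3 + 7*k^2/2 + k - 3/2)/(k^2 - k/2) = k + 4 + 3/k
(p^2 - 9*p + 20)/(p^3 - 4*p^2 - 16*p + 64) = (p - 5)/(p^2 - 16)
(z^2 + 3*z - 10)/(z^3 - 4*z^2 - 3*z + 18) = (z^2 + 3*z - 10)/(z^3 - 4*z^2 - 3*z + 18)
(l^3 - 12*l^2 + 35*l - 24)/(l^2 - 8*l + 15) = (l^2 - 9*l + 8)/(l - 5)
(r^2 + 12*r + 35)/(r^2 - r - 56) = (r + 5)/(r - 8)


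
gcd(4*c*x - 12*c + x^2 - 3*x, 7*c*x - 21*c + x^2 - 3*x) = x - 3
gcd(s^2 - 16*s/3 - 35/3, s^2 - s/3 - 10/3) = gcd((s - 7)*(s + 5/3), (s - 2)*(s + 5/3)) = s + 5/3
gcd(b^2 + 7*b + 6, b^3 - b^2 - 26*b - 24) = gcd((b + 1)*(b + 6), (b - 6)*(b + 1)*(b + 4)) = b + 1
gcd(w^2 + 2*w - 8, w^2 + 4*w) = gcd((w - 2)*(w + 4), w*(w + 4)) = w + 4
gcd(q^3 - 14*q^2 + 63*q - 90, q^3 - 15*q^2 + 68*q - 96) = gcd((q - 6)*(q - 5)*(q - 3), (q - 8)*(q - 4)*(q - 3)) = q - 3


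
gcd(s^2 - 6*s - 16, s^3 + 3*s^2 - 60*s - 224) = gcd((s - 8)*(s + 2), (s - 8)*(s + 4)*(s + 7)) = s - 8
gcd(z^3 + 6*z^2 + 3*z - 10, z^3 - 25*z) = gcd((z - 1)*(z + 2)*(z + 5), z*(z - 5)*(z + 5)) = z + 5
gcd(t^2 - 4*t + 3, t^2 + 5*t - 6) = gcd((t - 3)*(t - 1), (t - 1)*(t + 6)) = t - 1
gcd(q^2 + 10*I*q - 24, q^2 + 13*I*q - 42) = q + 6*I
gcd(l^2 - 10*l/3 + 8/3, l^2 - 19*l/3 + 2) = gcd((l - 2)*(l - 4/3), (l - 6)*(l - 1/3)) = 1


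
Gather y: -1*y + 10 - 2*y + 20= 30 - 3*y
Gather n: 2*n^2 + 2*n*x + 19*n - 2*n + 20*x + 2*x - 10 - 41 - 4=2*n^2 + n*(2*x + 17) + 22*x - 55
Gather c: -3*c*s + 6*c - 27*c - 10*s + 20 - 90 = c*(-3*s - 21) - 10*s - 70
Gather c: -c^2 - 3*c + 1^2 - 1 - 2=-c^2 - 3*c - 2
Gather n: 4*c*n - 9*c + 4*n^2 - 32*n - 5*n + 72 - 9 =-9*c + 4*n^2 + n*(4*c - 37) + 63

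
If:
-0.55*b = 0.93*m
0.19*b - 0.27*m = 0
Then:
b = 0.00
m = 0.00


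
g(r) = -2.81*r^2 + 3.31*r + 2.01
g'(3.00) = -13.55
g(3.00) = -13.35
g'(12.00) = -64.13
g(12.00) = -362.91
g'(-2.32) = 16.35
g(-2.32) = -20.79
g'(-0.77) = 7.64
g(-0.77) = -2.20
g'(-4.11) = 26.41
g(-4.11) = -59.06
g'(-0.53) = 6.29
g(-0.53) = -0.53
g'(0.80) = -1.19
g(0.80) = 2.86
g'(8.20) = -42.77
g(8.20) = -159.79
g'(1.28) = -3.88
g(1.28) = 1.64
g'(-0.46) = 5.90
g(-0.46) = -0.11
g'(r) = 3.31 - 5.62*r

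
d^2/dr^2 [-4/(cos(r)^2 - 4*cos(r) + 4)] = 8*(2*cos(r) + cos(2*r) - 2)/(cos(r) - 2)^4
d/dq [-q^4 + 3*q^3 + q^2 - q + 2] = -4*q^3 + 9*q^2 + 2*q - 1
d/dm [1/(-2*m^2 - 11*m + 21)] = (4*m + 11)/(2*m^2 + 11*m - 21)^2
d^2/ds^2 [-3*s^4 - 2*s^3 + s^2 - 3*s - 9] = -36*s^2 - 12*s + 2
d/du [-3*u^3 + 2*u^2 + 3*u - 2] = -9*u^2 + 4*u + 3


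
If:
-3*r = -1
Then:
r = 1/3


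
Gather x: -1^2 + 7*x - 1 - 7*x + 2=0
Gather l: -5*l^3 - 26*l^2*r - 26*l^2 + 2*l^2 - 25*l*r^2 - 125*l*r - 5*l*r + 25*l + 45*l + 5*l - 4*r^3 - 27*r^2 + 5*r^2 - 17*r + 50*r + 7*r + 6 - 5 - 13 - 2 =-5*l^3 + l^2*(-26*r - 24) + l*(-25*r^2 - 130*r + 75) - 4*r^3 - 22*r^2 + 40*r - 14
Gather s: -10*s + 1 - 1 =-10*s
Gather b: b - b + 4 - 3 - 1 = 0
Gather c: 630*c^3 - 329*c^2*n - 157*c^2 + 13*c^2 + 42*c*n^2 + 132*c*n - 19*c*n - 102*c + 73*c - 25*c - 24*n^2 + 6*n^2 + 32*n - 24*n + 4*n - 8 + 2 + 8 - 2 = 630*c^3 + c^2*(-329*n - 144) + c*(42*n^2 + 113*n - 54) - 18*n^2 + 12*n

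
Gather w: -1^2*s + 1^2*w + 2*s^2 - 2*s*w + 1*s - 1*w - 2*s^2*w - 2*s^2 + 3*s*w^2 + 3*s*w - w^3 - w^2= -w^3 + w^2*(3*s - 1) + w*(-2*s^2 + s)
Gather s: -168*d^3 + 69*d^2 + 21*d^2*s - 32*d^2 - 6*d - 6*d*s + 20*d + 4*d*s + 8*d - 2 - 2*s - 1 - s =-168*d^3 + 37*d^2 + 22*d + s*(21*d^2 - 2*d - 3) - 3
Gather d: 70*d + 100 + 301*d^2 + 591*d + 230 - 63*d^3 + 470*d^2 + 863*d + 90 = -63*d^3 + 771*d^2 + 1524*d + 420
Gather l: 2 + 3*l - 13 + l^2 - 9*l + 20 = l^2 - 6*l + 9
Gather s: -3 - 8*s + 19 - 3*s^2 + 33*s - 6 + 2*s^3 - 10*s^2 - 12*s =2*s^3 - 13*s^2 + 13*s + 10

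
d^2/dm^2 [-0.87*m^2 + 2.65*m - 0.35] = -1.74000000000000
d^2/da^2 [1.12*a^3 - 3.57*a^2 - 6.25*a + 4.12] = 6.72*a - 7.14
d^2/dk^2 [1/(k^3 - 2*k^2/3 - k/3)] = 6*(k*(2 - 9*k)*(-3*k^2 + 2*k + 1) - (-9*k^2 + 4*k + 1)^2)/(k^3*(-3*k^2 + 2*k + 1)^3)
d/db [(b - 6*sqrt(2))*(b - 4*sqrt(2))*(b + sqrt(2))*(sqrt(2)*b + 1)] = 4*sqrt(2)*b^3 - 51*b^2 + 38*sqrt(2)*b + 124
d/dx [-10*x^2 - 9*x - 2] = -20*x - 9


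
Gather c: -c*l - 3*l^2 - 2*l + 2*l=-c*l - 3*l^2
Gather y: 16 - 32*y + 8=24 - 32*y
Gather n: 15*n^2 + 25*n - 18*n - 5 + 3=15*n^2 + 7*n - 2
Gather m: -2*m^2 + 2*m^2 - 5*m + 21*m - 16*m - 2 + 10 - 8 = 0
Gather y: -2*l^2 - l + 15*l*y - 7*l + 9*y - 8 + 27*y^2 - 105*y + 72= -2*l^2 - 8*l + 27*y^2 + y*(15*l - 96) + 64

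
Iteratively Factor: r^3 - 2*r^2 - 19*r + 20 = (r + 4)*(r^2 - 6*r + 5) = (r - 1)*(r + 4)*(r - 5)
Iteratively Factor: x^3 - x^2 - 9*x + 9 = (x - 3)*(x^2 + 2*x - 3) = (x - 3)*(x - 1)*(x + 3)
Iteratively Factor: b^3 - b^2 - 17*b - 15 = (b - 5)*(b^2 + 4*b + 3) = (b - 5)*(b + 1)*(b + 3)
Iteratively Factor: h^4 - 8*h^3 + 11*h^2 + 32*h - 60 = (h - 5)*(h^3 - 3*h^2 - 4*h + 12) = (h - 5)*(h + 2)*(h^2 - 5*h + 6) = (h - 5)*(h - 3)*(h + 2)*(h - 2)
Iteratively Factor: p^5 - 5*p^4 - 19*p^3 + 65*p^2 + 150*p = (p + 3)*(p^4 - 8*p^3 + 5*p^2 + 50*p) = (p - 5)*(p + 3)*(p^3 - 3*p^2 - 10*p) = p*(p - 5)*(p + 3)*(p^2 - 3*p - 10) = p*(p - 5)^2*(p + 3)*(p + 2)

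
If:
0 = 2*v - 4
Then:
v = 2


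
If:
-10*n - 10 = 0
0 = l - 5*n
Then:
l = -5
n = -1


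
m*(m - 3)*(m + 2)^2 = m^4 + m^3 - 8*m^2 - 12*m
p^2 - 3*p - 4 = (p - 4)*(p + 1)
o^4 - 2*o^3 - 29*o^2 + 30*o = o*(o - 6)*(o - 1)*(o + 5)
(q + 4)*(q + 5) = q^2 + 9*q + 20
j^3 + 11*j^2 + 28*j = j*(j + 4)*(j + 7)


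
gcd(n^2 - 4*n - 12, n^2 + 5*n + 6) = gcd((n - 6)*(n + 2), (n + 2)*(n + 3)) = n + 2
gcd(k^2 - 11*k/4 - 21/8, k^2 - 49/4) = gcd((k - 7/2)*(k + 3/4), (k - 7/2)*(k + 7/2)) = k - 7/2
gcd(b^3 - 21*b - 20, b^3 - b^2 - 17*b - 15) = b^2 - 4*b - 5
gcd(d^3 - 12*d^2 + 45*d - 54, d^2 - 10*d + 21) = d - 3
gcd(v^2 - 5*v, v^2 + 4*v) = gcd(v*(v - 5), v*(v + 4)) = v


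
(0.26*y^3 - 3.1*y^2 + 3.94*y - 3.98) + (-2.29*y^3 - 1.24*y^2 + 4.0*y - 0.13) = -2.03*y^3 - 4.34*y^2 + 7.94*y - 4.11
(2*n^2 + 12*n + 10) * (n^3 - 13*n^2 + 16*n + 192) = 2*n^5 - 14*n^4 - 114*n^3 + 446*n^2 + 2464*n + 1920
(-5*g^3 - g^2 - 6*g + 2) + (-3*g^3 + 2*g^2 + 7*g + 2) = -8*g^3 + g^2 + g + 4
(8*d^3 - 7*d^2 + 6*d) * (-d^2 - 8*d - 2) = -8*d^5 - 57*d^4 + 34*d^3 - 34*d^2 - 12*d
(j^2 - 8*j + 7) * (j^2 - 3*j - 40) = j^4 - 11*j^3 - 9*j^2 + 299*j - 280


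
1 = 1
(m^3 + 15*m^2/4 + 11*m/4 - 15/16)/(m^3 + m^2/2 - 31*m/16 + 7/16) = (4*m^2 + 16*m + 15)/(4*m^2 + 3*m - 7)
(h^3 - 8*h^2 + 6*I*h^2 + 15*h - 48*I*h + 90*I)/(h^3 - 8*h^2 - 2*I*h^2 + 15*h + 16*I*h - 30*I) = (h + 6*I)/(h - 2*I)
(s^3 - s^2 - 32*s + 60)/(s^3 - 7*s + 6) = (s^2 + s - 30)/(s^2 + 2*s - 3)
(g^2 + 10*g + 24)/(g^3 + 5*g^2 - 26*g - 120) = 1/(g - 5)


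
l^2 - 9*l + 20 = (l - 5)*(l - 4)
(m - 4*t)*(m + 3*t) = m^2 - m*t - 12*t^2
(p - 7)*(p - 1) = p^2 - 8*p + 7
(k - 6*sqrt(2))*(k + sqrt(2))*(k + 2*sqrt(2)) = k^3 - 3*sqrt(2)*k^2 - 32*k - 24*sqrt(2)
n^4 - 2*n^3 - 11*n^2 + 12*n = n*(n - 4)*(n - 1)*(n + 3)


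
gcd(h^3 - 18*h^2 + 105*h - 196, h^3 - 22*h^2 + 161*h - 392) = h^2 - 14*h + 49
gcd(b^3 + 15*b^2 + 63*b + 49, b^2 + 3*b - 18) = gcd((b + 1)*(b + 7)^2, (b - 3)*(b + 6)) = 1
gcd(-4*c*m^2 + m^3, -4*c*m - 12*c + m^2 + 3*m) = 4*c - m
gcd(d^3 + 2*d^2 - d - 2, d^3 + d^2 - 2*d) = d^2 + d - 2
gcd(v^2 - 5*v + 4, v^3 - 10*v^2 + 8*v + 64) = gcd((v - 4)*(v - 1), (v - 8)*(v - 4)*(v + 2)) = v - 4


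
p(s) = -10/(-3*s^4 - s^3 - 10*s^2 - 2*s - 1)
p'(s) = -10*(12*s^3 + 3*s^2 + 20*s + 2)/(-3*s^4 - s^3 - 10*s^2 - 2*s - 1)^2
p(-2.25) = 0.09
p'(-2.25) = 0.13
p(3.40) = 0.02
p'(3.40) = -0.02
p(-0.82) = 1.45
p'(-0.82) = 4.00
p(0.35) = 3.32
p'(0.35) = -10.89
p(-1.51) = 0.30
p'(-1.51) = 0.58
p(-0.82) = 1.45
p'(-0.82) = 4.00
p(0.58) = 1.65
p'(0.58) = -4.62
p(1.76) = 0.14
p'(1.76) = -0.23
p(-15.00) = 0.00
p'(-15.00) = 0.00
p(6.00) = 0.00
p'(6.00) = 0.00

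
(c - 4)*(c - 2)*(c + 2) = c^3 - 4*c^2 - 4*c + 16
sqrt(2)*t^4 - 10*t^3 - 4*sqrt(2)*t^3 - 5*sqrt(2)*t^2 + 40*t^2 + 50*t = t*(t - 5)*(t - 5*sqrt(2))*(sqrt(2)*t + sqrt(2))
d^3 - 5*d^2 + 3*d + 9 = (d - 3)^2*(d + 1)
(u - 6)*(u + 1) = u^2 - 5*u - 6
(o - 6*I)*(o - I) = o^2 - 7*I*o - 6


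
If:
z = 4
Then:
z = 4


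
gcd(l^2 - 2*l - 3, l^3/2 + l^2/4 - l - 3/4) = l + 1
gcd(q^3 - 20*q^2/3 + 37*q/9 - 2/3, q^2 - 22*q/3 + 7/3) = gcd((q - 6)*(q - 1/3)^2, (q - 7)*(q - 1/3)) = q - 1/3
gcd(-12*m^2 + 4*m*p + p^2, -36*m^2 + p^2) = 6*m + p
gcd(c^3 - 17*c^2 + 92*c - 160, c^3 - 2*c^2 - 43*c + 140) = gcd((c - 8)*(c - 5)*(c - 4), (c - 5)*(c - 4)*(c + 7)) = c^2 - 9*c + 20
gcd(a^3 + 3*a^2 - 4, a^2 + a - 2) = a^2 + a - 2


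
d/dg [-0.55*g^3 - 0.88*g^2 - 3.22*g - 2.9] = -1.65*g^2 - 1.76*g - 3.22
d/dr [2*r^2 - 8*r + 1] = 4*r - 8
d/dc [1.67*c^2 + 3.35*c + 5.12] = 3.34*c + 3.35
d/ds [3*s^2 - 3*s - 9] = 6*s - 3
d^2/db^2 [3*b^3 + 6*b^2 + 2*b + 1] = 18*b + 12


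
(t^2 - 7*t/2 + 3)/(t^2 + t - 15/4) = 2*(t - 2)/(2*t + 5)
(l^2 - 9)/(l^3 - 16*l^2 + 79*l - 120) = (l + 3)/(l^2 - 13*l + 40)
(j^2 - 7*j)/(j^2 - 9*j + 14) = j/(j - 2)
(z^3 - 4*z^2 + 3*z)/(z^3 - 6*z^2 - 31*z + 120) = z*(z - 1)/(z^2 - 3*z - 40)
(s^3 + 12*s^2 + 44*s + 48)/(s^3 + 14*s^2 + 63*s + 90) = (s^2 + 6*s + 8)/(s^2 + 8*s + 15)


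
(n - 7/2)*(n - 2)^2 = n^3 - 15*n^2/2 + 18*n - 14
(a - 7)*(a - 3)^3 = a^4 - 16*a^3 + 90*a^2 - 216*a + 189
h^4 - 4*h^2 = h^2*(h - 2)*(h + 2)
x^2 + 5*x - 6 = (x - 1)*(x + 6)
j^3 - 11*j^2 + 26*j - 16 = (j - 8)*(j - 2)*(j - 1)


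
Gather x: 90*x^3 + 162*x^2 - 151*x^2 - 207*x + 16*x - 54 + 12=90*x^3 + 11*x^2 - 191*x - 42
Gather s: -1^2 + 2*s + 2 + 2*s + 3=4*s + 4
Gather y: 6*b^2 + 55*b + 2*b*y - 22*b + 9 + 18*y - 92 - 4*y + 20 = 6*b^2 + 33*b + y*(2*b + 14) - 63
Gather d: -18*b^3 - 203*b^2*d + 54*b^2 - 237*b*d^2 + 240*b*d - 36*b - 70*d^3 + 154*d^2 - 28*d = -18*b^3 + 54*b^2 - 36*b - 70*d^3 + d^2*(154 - 237*b) + d*(-203*b^2 + 240*b - 28)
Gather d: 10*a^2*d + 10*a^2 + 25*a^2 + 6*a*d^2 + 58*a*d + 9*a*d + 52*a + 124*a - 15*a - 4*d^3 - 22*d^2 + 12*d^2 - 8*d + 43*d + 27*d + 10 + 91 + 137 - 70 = 35*a^2 + 161*a - 4*d^3 + d^2*(6*a - 10) + d*(10*a^2 + 67*a + 62) + 168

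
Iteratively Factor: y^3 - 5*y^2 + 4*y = (y)*(y^2 - 5*y + 4) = y*(y - 1)*(y - 4)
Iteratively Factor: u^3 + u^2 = (u)*(u^2 + u) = u^2*(u + 1)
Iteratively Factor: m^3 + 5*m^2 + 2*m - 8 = (m - 1)*(m^2 + 6*m + 8) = (m - 1)*(m + 4)*(m + 2)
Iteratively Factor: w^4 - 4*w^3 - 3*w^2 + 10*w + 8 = (w + 1)*(w^3 - 5*w^2 + 2*w + 8) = (w + 1)^2*(w^2 - 6*w + 8) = (w - 4)*(w + 1)^2*(w - 2)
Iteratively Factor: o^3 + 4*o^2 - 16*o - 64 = (o + 4)*(o^2 - 16) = (o + 4)^2*(o - 4)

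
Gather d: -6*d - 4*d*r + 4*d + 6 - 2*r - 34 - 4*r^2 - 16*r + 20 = d*(-4*r - 2) - 4*r^2 - 18*r - 8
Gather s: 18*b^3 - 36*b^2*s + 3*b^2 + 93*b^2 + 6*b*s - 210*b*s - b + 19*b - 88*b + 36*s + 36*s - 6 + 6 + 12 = 18*b^3 + 96*b^2 - 70*b + s*(-36*b^2 - 204*b + 72) + 12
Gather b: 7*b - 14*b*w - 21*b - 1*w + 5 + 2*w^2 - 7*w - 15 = b*(-14*w - 14) + 2*w^2 - 8*w - 10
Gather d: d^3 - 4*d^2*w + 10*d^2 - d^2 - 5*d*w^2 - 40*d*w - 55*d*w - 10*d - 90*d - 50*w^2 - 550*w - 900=d^3 + d^2*(9 - 4*w) + d*(-5*w^2 - 95*w - 100) - 50*w^2 - 550*w - 900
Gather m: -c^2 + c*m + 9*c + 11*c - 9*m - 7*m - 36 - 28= -c^2 + 20*c + m*(c - 16) - 64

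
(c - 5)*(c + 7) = c^2 + 2*c - 35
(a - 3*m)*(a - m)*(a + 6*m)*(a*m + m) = a^4*m + 2*a^3*m^2 + a^3*m - 21*a^2*m^3 + 2*a^2*m^2 + 18*a*m^4 - 21*a*m^3 + 18*m^4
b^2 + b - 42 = (b - 6)*(b + 7)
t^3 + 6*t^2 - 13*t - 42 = (t - 3)*(t + 2)*(t + 7)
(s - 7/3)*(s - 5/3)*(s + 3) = s^3 - s^2 - 73*s/9 + 35/3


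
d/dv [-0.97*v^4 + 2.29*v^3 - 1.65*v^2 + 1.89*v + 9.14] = -3.88*v^3 + 6.87*v^2 - 3.3*v + 1.89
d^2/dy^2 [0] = 0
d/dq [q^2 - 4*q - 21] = 2*q - 4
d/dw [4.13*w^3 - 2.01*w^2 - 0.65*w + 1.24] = 12.39*w^2 - 4.02*w - 0.65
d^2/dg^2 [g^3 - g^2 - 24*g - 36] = 6*g - 2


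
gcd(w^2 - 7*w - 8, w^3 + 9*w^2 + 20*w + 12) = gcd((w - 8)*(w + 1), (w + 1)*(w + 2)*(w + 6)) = w + 1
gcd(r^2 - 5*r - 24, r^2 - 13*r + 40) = r - 8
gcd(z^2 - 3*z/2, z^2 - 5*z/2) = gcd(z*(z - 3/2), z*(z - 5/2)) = z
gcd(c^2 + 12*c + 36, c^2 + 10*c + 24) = c + 6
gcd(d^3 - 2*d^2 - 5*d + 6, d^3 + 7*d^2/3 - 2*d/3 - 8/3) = d^2 + d - 2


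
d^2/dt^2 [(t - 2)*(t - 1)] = 2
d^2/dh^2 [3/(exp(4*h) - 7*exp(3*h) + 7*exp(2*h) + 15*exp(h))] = 3*((-16*exp(3*h) + 63*exp(2*h) - 28*exp(h) - 15)*(exp(3*h) - 7*exp(2*h) + 7*exp(h) + 15) + 2*(4*exp(3*h) - 21*exp(2*h) + 14*exp(h) + 15)^2)*exp(-h)/(exp(3*h) - 7*exp(2*h) + 7*exp(h) + 15)^3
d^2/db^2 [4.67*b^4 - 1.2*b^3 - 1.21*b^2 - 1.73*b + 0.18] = 56.04*b^2 - 7.2*b - 2.42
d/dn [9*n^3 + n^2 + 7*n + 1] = 27*n^2 + 2*n + 7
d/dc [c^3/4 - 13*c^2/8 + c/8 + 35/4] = 3*c^2/4 - 13*c/4 + 1/8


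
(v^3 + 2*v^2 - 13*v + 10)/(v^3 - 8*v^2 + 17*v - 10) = (v + 5)/(v - 5)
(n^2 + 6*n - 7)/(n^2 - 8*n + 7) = (n + 7)/(n - 7)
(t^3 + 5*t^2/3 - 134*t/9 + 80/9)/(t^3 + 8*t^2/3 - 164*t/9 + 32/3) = (t + 5)/(t + 6)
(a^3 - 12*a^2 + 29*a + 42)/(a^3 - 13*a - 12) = (a^2 - 13*a + 42)/(a^2 - a - 12)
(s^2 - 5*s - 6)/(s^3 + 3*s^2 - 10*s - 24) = (s^2 - 5*s - 6)/(s^3 + 3*s^2 - 10*s - 24)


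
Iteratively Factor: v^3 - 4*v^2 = (v)*(v^2 - 4*v) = v^2*(v - 4)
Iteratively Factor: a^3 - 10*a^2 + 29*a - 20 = (a - 1)*(a^2 - 9*a + 20) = (a - 4)*(a - 1)*(a - 5)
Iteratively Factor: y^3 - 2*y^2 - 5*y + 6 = (y + 2)*(y^2 - 4*y + 3) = (y - 3)*(y + 2)*(y - 1)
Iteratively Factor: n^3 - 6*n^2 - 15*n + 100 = (n - 5)*(n^2 - n - 20) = (n - 5)*(n + 4)*(n - 5)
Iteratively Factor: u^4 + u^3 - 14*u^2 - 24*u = (u + 2)*(u^3 - u^2 - 12*u) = (u + 2)*(u + 3)*(u^2 - 4*u) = (u - 4)*(u + 2)*(u + 3)*(u)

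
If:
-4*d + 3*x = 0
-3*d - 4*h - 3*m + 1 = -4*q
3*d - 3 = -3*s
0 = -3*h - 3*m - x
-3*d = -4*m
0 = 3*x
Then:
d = 0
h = 0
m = 0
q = -1/4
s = 1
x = 0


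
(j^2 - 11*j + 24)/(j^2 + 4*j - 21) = (j - 8)/(j + 7)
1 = 1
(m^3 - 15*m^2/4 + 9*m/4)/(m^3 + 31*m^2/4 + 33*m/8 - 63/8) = 2*m*(m - 3)/(2*m^2 + 17*m + 21)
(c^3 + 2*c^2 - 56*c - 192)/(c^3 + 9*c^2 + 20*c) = (c^2 - 2*c - 48)/(c*(c + 5))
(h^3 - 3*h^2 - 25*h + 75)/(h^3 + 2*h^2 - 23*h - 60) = (h^2 + 2*h - 15)/(h^2 + 7*h + 12)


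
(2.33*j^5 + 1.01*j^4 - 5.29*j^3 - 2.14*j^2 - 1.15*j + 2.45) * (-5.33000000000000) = -12.4189*j^5 - 5.3833*j^4 + 28.1957*j^3 + 11.4062*j^2 + 6.1295*j - 13.0585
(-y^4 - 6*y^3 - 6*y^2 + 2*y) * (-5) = 5*y^4 + 30*y^3 + 30*y^2 - 10*y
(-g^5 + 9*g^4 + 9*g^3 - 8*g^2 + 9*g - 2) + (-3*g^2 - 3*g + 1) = -g^5 + 9*g^4 + 9*g^3 - 11*g^2 + 6*g - 1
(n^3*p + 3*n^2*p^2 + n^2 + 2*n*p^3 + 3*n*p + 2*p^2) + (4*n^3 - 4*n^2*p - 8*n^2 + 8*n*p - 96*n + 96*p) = n^3*p + 4*n^3 + 3*n^2*p^2 - 4*n^2*p - 7*n^2 + 2*n*p^3 + 11*n*p - 96*n + 2*p^2 + 96*p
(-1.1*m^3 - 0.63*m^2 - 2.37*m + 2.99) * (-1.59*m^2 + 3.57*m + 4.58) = 1.749*m^5 - 2.9253*m^4 - 3.5188*m^3 - 16.1004*m^2 - 0.180300000000001*m + 13.6942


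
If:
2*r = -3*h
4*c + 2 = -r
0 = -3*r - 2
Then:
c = -1/3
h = 4/9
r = -2/3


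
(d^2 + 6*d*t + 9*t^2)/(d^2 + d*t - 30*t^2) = (d^2 + 6*d*t + 9*t^2)/(d^2 + d*t - 30*t^2)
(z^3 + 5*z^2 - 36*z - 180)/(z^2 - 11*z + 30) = (z^2 + 11*z + 30)/(z - 5)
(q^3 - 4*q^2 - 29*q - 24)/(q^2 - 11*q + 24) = (q^2 + 4*q + 3)/(q - 3)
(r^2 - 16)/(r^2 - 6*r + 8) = (r + 4)/(r - 2)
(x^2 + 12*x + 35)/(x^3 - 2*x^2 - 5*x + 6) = (x^2 + 12*x + 35)/(x^3 - 2*x^2 - 5*x + 6)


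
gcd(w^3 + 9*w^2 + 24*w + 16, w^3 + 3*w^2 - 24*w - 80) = w^2 + 8*w + 16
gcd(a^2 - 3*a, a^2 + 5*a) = a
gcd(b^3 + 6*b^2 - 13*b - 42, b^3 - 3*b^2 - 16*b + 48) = b - 3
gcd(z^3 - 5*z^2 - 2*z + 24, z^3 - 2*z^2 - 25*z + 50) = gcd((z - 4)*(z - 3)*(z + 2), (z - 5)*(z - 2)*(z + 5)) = 1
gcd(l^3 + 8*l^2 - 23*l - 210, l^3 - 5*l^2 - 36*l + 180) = l^2 + l - 30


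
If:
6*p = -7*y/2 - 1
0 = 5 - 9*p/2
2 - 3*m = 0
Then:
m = 2/3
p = 10/9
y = -46/21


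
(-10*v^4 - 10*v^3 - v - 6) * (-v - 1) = 10*v^5 + 20*v^4 + 10*v^3 + v^2 + 7*v + 6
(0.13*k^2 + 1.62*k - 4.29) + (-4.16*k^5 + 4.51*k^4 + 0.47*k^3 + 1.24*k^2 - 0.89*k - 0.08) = -4.16*k^5 + 4.51*k^4 + 0.47*k^3 + 1.37*k^2 + 0.73*k - 4.37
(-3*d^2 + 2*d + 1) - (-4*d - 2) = -3*d^2 + 6*d + 3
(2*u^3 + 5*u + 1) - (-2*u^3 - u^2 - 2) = 4*u^3 + u^2 + 5*u + 3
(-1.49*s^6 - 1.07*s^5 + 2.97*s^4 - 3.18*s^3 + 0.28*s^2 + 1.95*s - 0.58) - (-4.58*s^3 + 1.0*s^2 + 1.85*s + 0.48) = -1.49*s^6 - 1.07*s^5 + 2.97*s^4 + 1.4*s^3 - 0.72*s^2 + 0.0999999999999999*s - 1.06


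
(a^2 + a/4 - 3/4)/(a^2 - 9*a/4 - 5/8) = 2*(-4*a^2 - a + 3)/(-8*a^2 + 18*a + 5)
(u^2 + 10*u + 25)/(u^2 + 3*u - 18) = (u^2 + 10*u + 25)/(u^2 + 3*u - 18)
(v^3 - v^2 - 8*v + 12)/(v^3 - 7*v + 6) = (v - 2)/(v - 1)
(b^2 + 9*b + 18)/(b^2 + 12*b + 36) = (b + 3)/(b + 6)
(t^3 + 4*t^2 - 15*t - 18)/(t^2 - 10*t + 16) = (t^3 + 4*t^2 - 15*t - 18)/(t^2 - 10*t + 16)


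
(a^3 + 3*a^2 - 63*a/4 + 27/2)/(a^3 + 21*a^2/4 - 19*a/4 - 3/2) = (4*a^2 - 12*a + 9)/(4*a^2 - 3*a - 1)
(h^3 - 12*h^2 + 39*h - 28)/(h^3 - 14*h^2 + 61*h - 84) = (h - 1)/(h - 3)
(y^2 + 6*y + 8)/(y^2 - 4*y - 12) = (y + 4)/(y - 6)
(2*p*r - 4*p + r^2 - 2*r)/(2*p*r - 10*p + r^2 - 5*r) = (r - 2)/(r - 5)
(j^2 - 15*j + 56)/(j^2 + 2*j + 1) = (j^2 - 15*j + 56)/(j^2 + 2*j + 1)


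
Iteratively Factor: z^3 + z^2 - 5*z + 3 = (z - 1)*(z^2 + 2*z - 3) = (z - 1)^2*(z + 3)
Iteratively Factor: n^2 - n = (n - 1)*(n)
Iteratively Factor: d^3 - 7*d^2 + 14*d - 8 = (d - 4)*(d^2 - 3*d + 2) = (d - 4)*(d - 2)*(d - 1)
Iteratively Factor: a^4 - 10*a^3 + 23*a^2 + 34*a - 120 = (a + 2)*(a^3 - 12*a^2 + 47*a - 60) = (a - 4)*(a + 2)*(a^2 - 8*a + 15) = (a - 4)*(a - 3)*(a + 2)*(a - 5)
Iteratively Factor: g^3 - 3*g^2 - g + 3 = (g + 1)*(g^2 - 4*g + 3) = (g - 3)*(g + 1)*(g - 1)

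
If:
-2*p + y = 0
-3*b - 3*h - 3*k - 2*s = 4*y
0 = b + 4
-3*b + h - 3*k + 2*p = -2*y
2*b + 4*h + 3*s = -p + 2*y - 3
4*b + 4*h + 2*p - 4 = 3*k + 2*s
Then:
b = -4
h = 409/74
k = 500/111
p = -99/148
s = -943/148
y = -99/74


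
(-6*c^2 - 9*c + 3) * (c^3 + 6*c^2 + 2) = -6*c^5 - 45*c^4 - 51*c^3 + 6*c^2 - 18*c + 6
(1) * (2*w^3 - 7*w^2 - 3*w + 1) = 2*w^3 - 7*w^2 - 3*w + 1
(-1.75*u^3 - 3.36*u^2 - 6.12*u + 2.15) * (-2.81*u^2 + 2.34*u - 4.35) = 4.9175*u^5 + 5.3466*u^4 + 16.9473*u^3 - 5.7463*u^2 + 31.653*u - 9.3525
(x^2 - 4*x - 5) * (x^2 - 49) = x^4 - 4*x^3 - 54*x^2 + 196*x + 245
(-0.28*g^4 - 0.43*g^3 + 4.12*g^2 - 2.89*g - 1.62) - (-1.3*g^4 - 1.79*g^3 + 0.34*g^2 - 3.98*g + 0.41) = 1.02*g^4 + 1.36*g^3 + 3.78*g^2 + 1.09*g - 2.03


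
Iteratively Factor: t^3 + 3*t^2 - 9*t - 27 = (t - 3)*(t^2 + 6*t + 9) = (t - 3)*(t + 3)*(t + 3)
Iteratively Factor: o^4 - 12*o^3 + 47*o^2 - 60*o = (o - 3)*(o^3 - 9*o^2 + 20*o) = o*(o - 3)*(o^2 - 9*o + 20) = o*(o - 5)*(o - 3)*(o - 4)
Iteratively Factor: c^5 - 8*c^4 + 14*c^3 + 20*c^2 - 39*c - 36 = (c - 3)*(c^4 - 5*c^3 - c^2 + 17*c + 12) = (c - 3)^2*(c^3 - 2*c^2 - 7*c - 4) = (c - 4)*(c - 3)^2*(c^2 + 2*c + 1) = (c - 4)*(c - 3)^2*(c + 1)*(c + 1)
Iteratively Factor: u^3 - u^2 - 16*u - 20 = (u - 5)*(u^2 + 4*u + 4) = (u - 5)*(u + 2)*(u + 2)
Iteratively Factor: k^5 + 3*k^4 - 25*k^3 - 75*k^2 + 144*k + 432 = (k + 3)*(k^4 - 25*k^2 + 144) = (k - 4)*(k + 3)*(k^3 + 4*k^2 - 9*k - 36) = (k - 4)*(k + 3)^2*(k^2 + k - 12) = (k - 4)*(k - 3)*(k + 3)^2*(k + 4)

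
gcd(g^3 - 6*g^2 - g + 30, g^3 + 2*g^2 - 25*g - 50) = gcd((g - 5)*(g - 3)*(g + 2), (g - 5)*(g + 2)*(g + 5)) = g^2 - 3*g - 10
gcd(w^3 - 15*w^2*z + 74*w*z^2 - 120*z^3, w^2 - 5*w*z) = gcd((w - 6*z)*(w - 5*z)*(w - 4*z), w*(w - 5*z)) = -w + 5*z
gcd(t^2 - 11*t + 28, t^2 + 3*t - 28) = t - 4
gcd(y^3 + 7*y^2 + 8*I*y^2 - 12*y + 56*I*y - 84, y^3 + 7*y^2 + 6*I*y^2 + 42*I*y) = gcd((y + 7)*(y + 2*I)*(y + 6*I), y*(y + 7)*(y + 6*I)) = y^2 + y*(7 + 6*I) + 42*I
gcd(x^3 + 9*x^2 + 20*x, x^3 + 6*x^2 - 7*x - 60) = x^2 + 9*x + 20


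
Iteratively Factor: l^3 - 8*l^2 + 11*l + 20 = (l - 5)*(l^2 - 3*l - 4) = (l - 5)*(l - 4)*(l + 1)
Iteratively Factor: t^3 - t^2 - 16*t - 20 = (t + 2)*(t^2 - 3*t - 10) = (t + 2)^2*(t - 5)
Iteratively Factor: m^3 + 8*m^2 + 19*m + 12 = (m + 4)*(m^2 + 4*m + 3) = (m + 1)*(m + 4)*(m + 3)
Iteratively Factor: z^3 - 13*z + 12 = (z - 3)*(z^2 + 3*z - 4) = (z - 3)*(z - 1)*(z + 4)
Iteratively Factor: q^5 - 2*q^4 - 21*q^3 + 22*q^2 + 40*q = (q - 2)*(q^4 - 21*q^2 - 20*q) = q*(q - 2)*(q^3 - 21*q - 20) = q*(q - 5)*(q - 2)*(q^2 + 5*q + 4) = q*(q - 5)*(q - 2)*(q + 4)*(q + 1)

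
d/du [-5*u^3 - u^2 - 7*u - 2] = -15*u^2 - 2*u - 7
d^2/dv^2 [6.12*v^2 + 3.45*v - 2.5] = 12.2400000000000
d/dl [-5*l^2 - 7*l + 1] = -10*l - 7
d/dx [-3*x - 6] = -3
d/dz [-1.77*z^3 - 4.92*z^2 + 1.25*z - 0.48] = -5.31*z^2 - 9.84*z + 1.25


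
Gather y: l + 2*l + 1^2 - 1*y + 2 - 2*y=3*l - 3*y + 3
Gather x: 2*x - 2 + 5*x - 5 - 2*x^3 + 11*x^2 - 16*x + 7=-2*x^3 + 11*x^2 - 9*x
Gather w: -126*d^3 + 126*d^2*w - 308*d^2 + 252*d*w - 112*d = -126*d^3 - 308*d^2 - 112*d + w*(126*d^2 + 252*d)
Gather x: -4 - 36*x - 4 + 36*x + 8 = 0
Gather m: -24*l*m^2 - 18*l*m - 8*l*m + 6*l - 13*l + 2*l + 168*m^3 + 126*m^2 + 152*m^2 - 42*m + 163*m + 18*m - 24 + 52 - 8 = -5*l + 168*m^3 + m^2*(278 - 24*l) + m*(139 - 26*l) + 20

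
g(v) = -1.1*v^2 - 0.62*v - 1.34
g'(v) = -2.2*v - 0.62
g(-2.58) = -7.06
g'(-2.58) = 5.06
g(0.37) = -1.72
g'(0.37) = -1.43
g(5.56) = -38.79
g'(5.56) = -12.85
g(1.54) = -4.90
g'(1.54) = -4.01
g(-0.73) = -1.47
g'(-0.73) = 0.99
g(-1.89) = -4.10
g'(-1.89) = 3.54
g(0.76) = -2.45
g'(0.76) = -2.29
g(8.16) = -79.64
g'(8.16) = -18.57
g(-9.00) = -84.86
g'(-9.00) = 19.18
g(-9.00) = -84.86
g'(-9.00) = 19.18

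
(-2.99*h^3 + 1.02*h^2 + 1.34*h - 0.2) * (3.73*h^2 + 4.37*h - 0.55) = -11.1527*h^5 - 9.2617*h^4 + 11.1001*h^3 + 4.5488*h^2 - 1.611*h + 0.11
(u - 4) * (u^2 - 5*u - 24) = u^3 - 9*u^2 - 4*u + 96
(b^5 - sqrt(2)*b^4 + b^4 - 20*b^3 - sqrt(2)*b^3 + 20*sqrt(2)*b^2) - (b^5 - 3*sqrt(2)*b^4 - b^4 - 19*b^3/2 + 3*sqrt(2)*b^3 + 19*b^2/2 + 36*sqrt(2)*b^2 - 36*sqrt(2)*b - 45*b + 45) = 2*b^4 + 2*sqrt(2)*b^4 - 21*b^3/2 - 4*sqrt(2)*b^3 - 16*sqrt(2)*b^2 - 19*b^2/2 + 45*b + 36*sqrt(2)*b - 45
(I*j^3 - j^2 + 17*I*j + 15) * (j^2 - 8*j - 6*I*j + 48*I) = I*j^5 + 5*j^4 - 8*I*j^4 - 40*j^3 + 23*I*j^3 + 117*j^2 - 184*I*j^2 - 936*j - 90*I*j + 720*I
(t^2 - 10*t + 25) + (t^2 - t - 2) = 2*t^2 - 11*t + 23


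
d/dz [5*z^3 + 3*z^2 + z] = 15*z^2 + 6*z + 1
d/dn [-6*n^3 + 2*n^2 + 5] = 2*n*(2 - 9*n)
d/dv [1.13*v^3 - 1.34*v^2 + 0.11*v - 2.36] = 3.39*v^2 - 2.68*v + 0.11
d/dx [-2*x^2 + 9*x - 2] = 9 - 4*x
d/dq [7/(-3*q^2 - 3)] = 14*q/(3*(q^2 + 1)^2)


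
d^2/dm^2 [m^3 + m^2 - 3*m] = 6*m + 2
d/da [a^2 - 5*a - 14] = 2*a - 5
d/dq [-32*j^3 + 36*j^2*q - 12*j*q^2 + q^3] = 36*j^2 - 24*j*q + 3*q^2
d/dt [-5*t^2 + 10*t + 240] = 10 - 10*t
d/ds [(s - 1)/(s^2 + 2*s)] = (-s^2 + 2*s + 2)/(s^2*(s^2 + 4*s + 4))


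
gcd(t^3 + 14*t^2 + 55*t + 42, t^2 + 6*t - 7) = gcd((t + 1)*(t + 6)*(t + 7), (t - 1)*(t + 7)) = t + 7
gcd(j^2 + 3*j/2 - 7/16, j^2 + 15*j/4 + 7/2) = j + 7/4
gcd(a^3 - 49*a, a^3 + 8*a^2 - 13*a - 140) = a + 7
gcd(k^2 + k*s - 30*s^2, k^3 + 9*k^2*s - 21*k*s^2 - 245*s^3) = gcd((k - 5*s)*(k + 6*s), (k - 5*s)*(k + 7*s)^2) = -k + 5*s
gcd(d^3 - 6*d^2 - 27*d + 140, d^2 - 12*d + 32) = d - 4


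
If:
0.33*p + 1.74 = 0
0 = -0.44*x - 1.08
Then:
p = -5.27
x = -2.45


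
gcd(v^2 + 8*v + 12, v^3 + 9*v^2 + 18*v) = v + 6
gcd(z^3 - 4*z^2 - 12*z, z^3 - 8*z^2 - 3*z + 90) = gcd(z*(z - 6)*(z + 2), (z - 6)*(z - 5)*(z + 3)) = z - 6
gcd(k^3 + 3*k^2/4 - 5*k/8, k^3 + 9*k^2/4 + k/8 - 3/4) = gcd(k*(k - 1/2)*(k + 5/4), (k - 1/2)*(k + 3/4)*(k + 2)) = k - 1/2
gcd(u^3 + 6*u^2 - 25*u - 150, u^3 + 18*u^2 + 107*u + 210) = u^2 + 11*u + 30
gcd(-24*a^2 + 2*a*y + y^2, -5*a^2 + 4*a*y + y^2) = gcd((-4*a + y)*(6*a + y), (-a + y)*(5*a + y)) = 1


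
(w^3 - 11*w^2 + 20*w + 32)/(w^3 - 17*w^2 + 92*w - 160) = (w + 1)/(w - 5)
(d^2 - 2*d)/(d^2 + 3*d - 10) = d/(d + 5)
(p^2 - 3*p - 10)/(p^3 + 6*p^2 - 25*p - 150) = (p + 2)/(p^2 + 11*p + 30)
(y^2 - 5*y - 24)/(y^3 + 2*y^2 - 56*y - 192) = (y + 3)/(y^2 + 10*y + 24)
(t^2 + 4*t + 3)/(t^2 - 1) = (t + 3)/(t - 1)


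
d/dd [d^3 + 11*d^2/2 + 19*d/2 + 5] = 3*d^2 + 11*d + 19/2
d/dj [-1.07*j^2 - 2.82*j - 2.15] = -2.14*j - 2.82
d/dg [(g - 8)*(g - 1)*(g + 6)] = 3*g^2 - 6*g - 46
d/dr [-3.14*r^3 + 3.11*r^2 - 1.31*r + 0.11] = -9.42*r^2 + 6.22*r - 1.31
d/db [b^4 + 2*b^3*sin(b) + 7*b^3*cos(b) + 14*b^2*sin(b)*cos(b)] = b*(-7*b^2*sin(b) + 2*b^2*cos(b) + 4*b^2 + 6*b*sin(b) + 21*b*cos(b) + 14*b*cos(2*b) + 14*sin(2*b))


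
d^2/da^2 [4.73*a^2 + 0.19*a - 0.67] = 9.46000000000000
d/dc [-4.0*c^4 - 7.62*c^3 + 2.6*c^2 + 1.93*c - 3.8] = -16.0*c^3 - 22.86*c^2 + 5.2*c + 1.93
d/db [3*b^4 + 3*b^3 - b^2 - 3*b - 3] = 12*b^3 + 9*b^2 - 2*b - 3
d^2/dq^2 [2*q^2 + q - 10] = 4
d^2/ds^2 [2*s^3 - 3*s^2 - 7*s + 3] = 12*s - 6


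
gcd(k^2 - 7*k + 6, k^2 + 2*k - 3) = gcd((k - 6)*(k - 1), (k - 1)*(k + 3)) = k - 1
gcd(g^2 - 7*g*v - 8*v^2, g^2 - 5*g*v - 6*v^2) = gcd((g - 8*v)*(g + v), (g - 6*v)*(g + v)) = g + v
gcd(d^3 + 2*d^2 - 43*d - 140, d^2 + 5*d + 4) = d + 4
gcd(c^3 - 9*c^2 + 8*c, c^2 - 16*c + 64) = c - 8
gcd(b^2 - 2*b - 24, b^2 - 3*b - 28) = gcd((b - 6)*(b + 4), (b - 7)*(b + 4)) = b + 4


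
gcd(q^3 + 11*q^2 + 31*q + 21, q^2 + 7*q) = q + 7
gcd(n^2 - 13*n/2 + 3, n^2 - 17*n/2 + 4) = n - 1/2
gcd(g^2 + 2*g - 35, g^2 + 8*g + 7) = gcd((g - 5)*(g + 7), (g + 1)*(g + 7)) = g + 7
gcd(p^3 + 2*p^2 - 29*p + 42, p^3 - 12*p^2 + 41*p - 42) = p^2 - 5*p + 6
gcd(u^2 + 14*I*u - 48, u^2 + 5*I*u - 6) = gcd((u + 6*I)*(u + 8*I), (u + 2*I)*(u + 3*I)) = 1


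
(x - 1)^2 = x^2 - 2*x + 1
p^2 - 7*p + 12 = (p - 4)*(p - 3)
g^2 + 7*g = g*(g + 7)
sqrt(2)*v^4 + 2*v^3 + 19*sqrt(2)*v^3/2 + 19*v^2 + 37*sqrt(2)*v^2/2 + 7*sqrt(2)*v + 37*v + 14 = (v + 2)*(v + 7)*(v + sqrt(2))*(sqrt(2)*v + sqrt(2)/2)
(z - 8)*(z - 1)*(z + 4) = z^3 - 5*z^2 - 28*z + 32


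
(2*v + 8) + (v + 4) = 3*v + 12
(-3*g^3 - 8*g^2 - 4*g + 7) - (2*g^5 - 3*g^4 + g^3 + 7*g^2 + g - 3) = -2*g^5 + 3*g^4 - 4*g^3 - 15*g^2 - 5*g + 10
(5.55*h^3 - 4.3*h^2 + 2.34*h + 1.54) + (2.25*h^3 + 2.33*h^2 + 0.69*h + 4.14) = 7.8*h^3 - 1.97*h^2 + 3.03*h + 5.68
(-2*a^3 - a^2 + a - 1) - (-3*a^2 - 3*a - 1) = -2*a^3 + 2*a^2 + 4*a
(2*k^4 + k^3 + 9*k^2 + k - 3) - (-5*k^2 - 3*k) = 2*k^4 + k^3 + 14*k^2 + 4*k - 3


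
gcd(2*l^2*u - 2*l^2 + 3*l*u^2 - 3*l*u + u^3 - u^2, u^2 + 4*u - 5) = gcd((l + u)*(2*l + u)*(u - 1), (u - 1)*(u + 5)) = u - 1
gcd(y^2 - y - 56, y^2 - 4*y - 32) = y - 8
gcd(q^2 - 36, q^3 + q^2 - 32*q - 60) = q - 6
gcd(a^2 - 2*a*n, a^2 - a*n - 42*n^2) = 1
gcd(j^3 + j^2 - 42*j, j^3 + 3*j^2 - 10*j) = j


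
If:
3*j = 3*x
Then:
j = x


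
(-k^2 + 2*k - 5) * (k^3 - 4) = -k^5 + 2*k^4 - 5*k^3 + 4*k^2 - 8*k + 20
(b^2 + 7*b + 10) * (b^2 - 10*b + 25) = b^4 - 3*b^3 - 35*b^2 + 75*b + 250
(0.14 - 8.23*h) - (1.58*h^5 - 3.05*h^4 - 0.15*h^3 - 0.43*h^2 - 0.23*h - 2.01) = -1.58*h^5 + 3.05*h^4 + 0.15*h^3 + 0.43*h^2 - 8.0*h + 2.15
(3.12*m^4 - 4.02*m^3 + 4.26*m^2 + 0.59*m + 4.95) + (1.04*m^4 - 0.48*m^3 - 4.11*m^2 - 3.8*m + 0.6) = 4.16*m^4 - 4.5*m^3 + 0.149999999999999*m^2 - 3.21*m + 5.55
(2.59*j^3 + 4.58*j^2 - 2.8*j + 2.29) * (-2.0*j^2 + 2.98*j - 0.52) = -5.18*j^5 - 1.4418*j^4 + 17.9016*j^3 - 15.3056*j^2 + 8.2802*j - 1.1908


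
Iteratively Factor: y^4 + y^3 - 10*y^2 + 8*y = (y)*(y^3 + y^2 - 10*y + 8) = y*(y - 2)*(y^2 + 3*y - 4) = y*(y - 2)*(y + 4)*(y - 1)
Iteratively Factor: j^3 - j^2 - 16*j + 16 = (j - 1)*(j^2 - 16) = (j - 1)*(j + 4)*(j - 4)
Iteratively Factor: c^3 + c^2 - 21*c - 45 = (c + 3)*(c^2 - 2*c - 15) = (c + 3)^2*(c - 5)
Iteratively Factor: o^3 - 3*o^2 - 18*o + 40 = (o + 4)*(o^2 - 7*o + 10) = (o - 2)*(o + 4)*(o - 5)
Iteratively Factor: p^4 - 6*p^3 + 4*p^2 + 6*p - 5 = (p - 1)*(p^3 - 5*p^2 - p + 5) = (p - 5)*(p - 1)*(p^2 - 1) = (p - 5)*(p - 1)*(p + 1)*(p - 1)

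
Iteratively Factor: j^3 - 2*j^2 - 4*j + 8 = (j - 2)*(j^2 - 4) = (j - 2)^2*(j + 2)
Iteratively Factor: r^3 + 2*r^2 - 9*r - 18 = (r + 3)*(r^2 - r - 6) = (r + 2)*(r + 3)*(r - 3)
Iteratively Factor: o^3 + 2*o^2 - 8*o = (o + 4)*(o^2 - 2*o) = o*(o + 4)*(o - 2)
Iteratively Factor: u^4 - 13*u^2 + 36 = (u + 3)*(u^3 - 3*u^2 - 4*u + 12) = (u - 3)*(u + 3)*(u^2 - 4) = (u - 3)*(u + 2)*(u + 3)*(u - 2)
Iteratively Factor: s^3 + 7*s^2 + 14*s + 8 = (s + 1)*(s^2 + 6*s + 8) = (s + 1)*(s + 2)*(s + 4)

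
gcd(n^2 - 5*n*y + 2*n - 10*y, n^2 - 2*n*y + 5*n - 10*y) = 1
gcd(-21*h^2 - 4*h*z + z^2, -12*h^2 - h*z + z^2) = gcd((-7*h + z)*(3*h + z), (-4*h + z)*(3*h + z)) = 3*h + z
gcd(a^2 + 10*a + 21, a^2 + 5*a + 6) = a + 3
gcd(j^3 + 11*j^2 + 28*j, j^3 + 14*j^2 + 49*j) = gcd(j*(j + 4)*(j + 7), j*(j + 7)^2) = j^2 + 7*j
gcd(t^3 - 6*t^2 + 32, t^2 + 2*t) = t + 2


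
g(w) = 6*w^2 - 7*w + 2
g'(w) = 12*w - 7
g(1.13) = 1.75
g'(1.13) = 6.56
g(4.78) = 105.63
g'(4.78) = 50.36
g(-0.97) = 14.44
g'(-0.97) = -18.64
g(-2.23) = 47.45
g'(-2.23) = -33.76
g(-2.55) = 58.86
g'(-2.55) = -37.60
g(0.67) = 0.00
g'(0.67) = 1.04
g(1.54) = 5.45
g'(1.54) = 11.48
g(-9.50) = 610.00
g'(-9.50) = -121.00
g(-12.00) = 950.00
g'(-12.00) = -151.00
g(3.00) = 35.00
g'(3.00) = 29.00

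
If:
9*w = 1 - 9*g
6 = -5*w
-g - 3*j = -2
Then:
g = 59/45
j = 31/135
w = -6/5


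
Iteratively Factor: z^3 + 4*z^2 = (z)*(z^2 + 4*z) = z^2*(z + 4)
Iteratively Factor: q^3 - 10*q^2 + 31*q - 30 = (q - 2)*(q^2 - 8*q + 15) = (q - 3)*(q - 2)*(q - 5)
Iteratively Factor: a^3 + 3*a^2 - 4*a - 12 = (a + 3)*(a^2 - 4) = (a + 2)*(a + 3)*(a - 2)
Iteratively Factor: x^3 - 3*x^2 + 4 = (x - 2)*(x^2 - x - 2) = (x - 2)*(x + 1)*(x - 2)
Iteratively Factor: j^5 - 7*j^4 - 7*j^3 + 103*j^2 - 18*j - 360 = (j - 4)*(j^4 - 3*j^3 - 19*j^2 + 27*j + 90) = (j - 4)*(j - 3)*(j^3 - 19*j - 30) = (j - 4)*(j - 3)*(j + 2)*(j^2 - 2*j - 15) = (j - 4)*(j - 3)*(j + 2)*(j + 3)*(j - 5)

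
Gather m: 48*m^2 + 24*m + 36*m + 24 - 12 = 48*m^2 + 60*m + 12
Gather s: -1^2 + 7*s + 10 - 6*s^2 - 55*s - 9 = -6*s^2 - 48*s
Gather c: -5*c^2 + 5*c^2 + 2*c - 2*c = 0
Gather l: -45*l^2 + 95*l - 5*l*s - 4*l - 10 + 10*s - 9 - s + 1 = -45*l^2 + l*(91 - 5*s) + 9*s - 18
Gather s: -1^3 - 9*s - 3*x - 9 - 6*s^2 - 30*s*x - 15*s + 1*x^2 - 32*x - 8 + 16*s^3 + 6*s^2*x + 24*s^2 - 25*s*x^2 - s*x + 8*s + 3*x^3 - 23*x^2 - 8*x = 16*s^3 + s^2*(6*x + 18) + s*(-25*x^2 - 31*x - 16) + 3*x^3 - 22*x^2 - 43*x - 18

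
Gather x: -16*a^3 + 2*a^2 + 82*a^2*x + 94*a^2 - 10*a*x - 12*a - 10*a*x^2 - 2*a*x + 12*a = -16*a^3 + 96*a^2 - 10*a*x^2 + x*(82*a^2 - 12*a)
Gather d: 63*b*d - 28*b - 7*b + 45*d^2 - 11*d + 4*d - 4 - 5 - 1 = -35*b + 45*d^2 + d*(63*b - 7) - 10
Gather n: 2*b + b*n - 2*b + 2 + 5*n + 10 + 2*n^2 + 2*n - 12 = 2*n^2 + n*(b + 7)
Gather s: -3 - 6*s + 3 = -6*s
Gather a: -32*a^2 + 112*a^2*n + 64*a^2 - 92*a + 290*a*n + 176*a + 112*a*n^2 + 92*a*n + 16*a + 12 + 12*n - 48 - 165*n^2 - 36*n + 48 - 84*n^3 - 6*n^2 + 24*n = a^2*(112*n + 32) + a*(112*n^2 + 382*n + 100) - 84*n^3 - 171*n^2 + 12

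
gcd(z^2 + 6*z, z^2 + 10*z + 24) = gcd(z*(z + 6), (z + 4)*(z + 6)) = z + 6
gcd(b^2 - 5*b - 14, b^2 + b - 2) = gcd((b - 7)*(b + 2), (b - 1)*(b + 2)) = b + 2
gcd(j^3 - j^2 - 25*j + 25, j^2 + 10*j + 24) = 1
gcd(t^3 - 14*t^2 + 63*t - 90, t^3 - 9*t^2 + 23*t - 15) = t^2 - 8*t + 15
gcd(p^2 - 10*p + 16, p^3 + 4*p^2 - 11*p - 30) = 1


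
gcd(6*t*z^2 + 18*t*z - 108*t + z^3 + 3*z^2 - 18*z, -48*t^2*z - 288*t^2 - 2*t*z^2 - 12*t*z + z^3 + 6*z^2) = 6*t*z + 36*t + z^2 + 6*z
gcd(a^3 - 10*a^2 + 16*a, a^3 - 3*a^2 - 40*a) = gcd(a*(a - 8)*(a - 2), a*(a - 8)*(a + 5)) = a^2 - 8*a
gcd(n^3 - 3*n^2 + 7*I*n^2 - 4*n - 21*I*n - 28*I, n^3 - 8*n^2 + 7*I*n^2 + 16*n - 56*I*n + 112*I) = n^2 + n*(-4 + 7*I) - 28*I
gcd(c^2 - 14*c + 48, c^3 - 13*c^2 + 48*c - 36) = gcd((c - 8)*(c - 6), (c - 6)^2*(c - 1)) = c - 6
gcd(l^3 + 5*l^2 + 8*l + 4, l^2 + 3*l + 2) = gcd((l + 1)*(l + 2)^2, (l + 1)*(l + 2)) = l^2 + 3*l + 2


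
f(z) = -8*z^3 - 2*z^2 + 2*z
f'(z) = -24*z^2 - 4*z + 2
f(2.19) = -89.24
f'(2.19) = -121.87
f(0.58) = -1.07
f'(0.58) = -8.39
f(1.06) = -9.66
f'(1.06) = -29.21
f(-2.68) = 134.27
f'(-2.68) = -159.66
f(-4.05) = 490.54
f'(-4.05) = -375.46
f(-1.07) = 5.37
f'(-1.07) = -21.20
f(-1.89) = 43.09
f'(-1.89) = -76.17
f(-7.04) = 2678.11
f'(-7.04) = -1159.32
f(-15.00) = 26520.00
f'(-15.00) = -5338.00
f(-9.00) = 5652.00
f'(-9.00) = -1906.00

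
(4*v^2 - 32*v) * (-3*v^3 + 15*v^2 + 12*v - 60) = -12*v^5 + 156*v^4 - 432*v^3 - 624*v^2 + 1920*v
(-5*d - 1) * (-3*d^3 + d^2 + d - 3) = 15*d^4 - 2*d^3 - 6*d^2 + 14*d + 3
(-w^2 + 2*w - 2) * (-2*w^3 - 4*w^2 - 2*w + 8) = 2*w^5 - 2*w^3 - 4*w^2 + 20*w - 16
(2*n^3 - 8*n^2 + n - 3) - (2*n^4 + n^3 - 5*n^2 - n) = -2*n^4 + n^3 - 3*n^2 + 2*n - 3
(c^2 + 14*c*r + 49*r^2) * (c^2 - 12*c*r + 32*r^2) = c^4 + 2*c^3*r - 87*c^2*r^2 - 140*c*r^3 + 1568*r^4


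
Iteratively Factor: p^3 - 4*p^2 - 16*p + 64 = (p - 4)*(p^2 - 16) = (p - 4)*(p + 4)*(p - 4)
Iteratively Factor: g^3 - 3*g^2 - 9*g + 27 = (g - 3)*(g^2 - 9) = (g - 3)^2*(g + 3)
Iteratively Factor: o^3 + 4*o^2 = (o)*(o^2 + 4*o) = o*(o + 4)*(o)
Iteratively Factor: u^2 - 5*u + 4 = (u - 4)*(u - 1)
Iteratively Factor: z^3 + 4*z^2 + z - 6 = (z + 3)*(z^2 + z - 2) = (z - 1)*(z + 3)*(z + 2)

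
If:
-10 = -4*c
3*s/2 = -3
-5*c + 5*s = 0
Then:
No Solution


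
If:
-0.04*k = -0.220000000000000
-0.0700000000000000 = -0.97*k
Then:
No Solution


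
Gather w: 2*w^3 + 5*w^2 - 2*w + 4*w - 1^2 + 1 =2*w^3 + 5*w^2 + 2*w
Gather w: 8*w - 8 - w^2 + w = -w^2 + 9*w - 8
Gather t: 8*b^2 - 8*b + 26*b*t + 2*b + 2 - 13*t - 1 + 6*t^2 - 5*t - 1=8*b^2 - 6*b + 6*t^2 + t*(26*b - 18)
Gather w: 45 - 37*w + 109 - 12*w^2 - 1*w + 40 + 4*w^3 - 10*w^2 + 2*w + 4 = 4*w^3 - 22*w^2 - 36*w + 198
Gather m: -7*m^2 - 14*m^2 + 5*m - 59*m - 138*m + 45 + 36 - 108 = -21*m^2 - 192*m - 27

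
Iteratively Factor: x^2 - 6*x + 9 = (x - 3)*(x - 3)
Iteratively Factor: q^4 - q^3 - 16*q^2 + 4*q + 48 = (q - 2)*(q^3 + q^2 - 14*q - 24) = (q - 2)*(q + 2)*(q^2 - q - 12) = (q - 4)*(q - 2)*(q + 2)*(q + 3)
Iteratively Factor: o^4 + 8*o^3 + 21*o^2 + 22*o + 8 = (o + 4)*(o^3 + 4*o^2 + 5*o + 2) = (o + 1)*(o + 4)*(o^2 + 3*o + 2) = (o + 1)^2*(o + 4)*(o + 2)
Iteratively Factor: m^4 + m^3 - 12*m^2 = (m + 4)*(m^3 - 3*m^2) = (m - 3)*(m + 4)*(m^2) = m*(m - 3)*(m + 4)*(m)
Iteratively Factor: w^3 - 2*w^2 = (w)*(w^2 - 2*w) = w^2*(w - 2)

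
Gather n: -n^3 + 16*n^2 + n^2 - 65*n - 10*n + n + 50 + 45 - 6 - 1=-n^3 + 17*n^2 - 74*n + 88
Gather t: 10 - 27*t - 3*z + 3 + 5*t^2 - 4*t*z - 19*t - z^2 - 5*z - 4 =5*t^2 + t*(-4*z - 46) - z^2 - 8*z + 9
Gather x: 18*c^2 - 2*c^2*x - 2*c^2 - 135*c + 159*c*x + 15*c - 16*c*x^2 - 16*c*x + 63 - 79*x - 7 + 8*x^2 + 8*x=16*c^2 - 120*c + x^2*(8 - 16*c) + x*(-2*c^2 + 143*c - 71) + 56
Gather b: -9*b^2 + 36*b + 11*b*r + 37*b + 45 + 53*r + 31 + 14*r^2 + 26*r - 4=-9*b^2 + b*(11*r + 73) + 14*r^2 + 79*r + 72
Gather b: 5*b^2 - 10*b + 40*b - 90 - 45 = 5*b^2 + 30*b - 135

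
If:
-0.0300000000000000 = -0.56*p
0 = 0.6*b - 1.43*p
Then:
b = 0.13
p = 0.05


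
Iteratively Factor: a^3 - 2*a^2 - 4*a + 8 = (a - 2)*(a^2 - 4) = (a - 2)^2*(a + 2)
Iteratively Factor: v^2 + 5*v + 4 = (v + 4)*(v + 1)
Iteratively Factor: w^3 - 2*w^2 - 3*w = (w - 3)*(w^2 + w) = (w - 3)*(w + 1)*(w)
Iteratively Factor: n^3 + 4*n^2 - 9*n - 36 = (n + 3)*(n^2 + n - 12) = (n - 3)*(n + 3)*(n + 4)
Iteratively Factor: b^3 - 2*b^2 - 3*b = (b + 1)*(b^2 - 3*b) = b*(b + 1)*(b - 3)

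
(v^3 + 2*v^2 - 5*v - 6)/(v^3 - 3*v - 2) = (v + 3)/(v + 1)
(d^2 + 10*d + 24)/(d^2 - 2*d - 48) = (d + 4)/(d - 8)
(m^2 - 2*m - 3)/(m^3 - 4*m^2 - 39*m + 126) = (m + 1)/(m^2 - m - 42)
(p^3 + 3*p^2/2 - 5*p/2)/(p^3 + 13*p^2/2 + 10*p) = (p - 1)/(p + 4)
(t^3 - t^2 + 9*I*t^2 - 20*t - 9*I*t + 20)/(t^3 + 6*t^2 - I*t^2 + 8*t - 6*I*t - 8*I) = (t^3 + t^2*(-1 + 9*I) + t*(-20 - 9*I) + 20)/(t^3 + t^2*(6 - I) + t*(8 - 6*I) - 8*I)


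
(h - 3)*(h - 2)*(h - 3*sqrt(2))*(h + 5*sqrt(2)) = h^4 - 5*h^3 + 2*sqrt(2)*h^3 - 24*h^2 - 10*sqrt(2)*h^2 + 12*sqrt(2)*h + 150*h - 180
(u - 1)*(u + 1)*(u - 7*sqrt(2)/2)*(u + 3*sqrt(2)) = u^4 - sqrt(2)*u^3/2 - 22*u^2 + sqrt(2)*u/2 + 21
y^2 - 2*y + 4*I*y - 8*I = (y - 2)*(y + 4*I)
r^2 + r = r*(r + 1)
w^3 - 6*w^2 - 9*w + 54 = (w - 6)*(w - 3)*(w + 3)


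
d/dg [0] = 0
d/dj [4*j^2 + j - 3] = 8*j + 1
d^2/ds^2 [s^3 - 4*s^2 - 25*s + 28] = 6*s - 8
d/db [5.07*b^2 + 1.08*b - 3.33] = 10.14*b + 1.08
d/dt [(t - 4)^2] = 2*t - 8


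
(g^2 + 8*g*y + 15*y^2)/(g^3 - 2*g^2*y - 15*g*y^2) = (-g - 5*y)/(g*(-g + 5*y))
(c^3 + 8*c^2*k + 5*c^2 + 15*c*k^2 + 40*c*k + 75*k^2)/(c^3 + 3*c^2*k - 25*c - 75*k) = (c + 5*k)/(c - 5)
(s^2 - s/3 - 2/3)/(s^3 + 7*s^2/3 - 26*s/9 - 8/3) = 3*(s - 1)/(3*s^2 + 5*s - 12)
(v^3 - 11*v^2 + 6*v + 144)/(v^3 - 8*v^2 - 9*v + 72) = (v - 6)/(v - 3)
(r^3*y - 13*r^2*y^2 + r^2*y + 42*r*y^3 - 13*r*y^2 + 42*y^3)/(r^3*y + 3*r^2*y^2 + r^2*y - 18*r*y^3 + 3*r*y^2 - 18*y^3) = (-r^2 + 13*r*y - 42*y^2)/(-r^2 - 3*r*y + 18*y^2)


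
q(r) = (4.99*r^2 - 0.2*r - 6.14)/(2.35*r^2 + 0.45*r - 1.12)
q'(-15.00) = 0.00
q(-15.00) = 2.15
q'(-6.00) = -0.00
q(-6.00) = 2.16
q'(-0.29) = -1.72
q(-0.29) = 5.38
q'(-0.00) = 2.38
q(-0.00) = 5.48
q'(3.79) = 0.09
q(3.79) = 1.89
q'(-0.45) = -6.17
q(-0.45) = 5.95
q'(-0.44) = -5.73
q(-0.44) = 5.89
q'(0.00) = 2.38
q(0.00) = 5.48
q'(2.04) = 0.55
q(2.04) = 1.48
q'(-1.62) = -0.99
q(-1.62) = 1.69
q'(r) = (-4.7*r - 0.45)*(4.99*r^2 - 0.2*r - 6.14)/(2.35*r^2 + 0.45*r - 1.12)^2 + (9.98*r - 0.2)/(2.35*r^2 + 0.45*r - 1.12) = (2.7155*r^2 + 17.6804*r + 2.987)/(5.5225*r^4 + 2.115*r^3 - 5.0615*r^2 - 1.008*r + 1.2544)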